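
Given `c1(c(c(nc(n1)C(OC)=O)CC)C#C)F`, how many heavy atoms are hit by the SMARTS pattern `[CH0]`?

Check the 15 heavy atoms by environment: 2× n (aromatic, H0) → no; 4× c (aromatic, H0) → no; 1× C (H2) → no; 2× C (H3) → no; 2× C (H0) → match; 1× C (H1) → no; 2× O (H0) → no; 1× F (H0) → no.
That gives 2 matching atoms.

2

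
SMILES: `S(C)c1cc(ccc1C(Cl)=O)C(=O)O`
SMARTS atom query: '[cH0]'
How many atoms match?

3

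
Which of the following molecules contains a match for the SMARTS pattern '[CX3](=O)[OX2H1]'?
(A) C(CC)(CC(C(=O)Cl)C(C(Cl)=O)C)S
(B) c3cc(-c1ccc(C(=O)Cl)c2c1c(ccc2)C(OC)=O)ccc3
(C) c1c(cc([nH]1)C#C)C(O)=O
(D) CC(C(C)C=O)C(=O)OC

[CX3](=O)[OX2H1] describes an sp2 carbon double-bonded to O and single-bonded to an -OH oxygen (a carboxylic acid).
(A) has an acyl chloride (-C(=O)Cl) but the carbonyl is bonded to Cl, not to an -OH oxygen.
(B) has a methyl-ester group (-C(=O)OCH3) but the singly-bonded O has no H (OX2H0, not OX2H1).
(C) contains a carboxylic acid group (-C(=O)OH), which satisfies every atom and bond constraint.
(D) has an aldehyde (-CHO) but there is no singly-bonded oxygen on the carbonyl carbon.
So the answer is (C).

C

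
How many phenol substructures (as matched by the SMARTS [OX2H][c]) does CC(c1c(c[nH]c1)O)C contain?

[OX2H][c] is the SMARTS for a phenol: a hydroxyl oxygen attached to an aromatic carbon.
Exactly one fragment in the molecule meets all constraints, giving 1 match.

1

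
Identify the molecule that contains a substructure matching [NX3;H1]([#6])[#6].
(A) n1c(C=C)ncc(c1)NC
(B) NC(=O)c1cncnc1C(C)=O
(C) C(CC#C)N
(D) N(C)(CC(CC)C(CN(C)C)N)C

[NX3;H1]([#6])[#6] describes a trivalent nitrogen with one H, bonded to two carbons (a secondary amine).
(A) contains an N-methylamino group (-NHCH3), which satisfies every atom and bond constraint.
(B) has a primary amide (-C(=O)NH2) but the -C(=O)NH2 nitrogen has H2, not H1.
(C) has a primary amino group (-NH2) but the nitrogen has H2 and only one carbon neighbour.
(D) has a dimethylamino group (-N(CH3)2) but the nitrogen has H0, not H1.
So the answer is (A).

A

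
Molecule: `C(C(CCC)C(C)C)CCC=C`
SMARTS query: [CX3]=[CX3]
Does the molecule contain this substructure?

Yes

The pattern [CX3]=[CX3] describes a non-aromatic C=C double bond between two sp2 carbons — an alkene.
The molecule carries a vinyl group (-CH=CH2), whose atoms satisfy every constraint of the query, so the pattern matches.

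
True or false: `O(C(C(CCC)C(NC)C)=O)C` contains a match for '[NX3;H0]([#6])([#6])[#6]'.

The pattern [NX3;H0]([#6])([#6])[#6] describes a trivalent nitrogen with no H, bonded to three carbons — a tertiary amine.
The closest candidate here is an N-methylamino group (-NHCH3), but the nitrogen still has one H (H1), not H0. No other fragment satisfies the full query, so there is no match.

False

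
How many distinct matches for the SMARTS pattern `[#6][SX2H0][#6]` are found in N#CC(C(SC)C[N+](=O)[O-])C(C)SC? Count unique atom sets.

2

[#6][SX2H0][#6] is the SMARTS for a thioether: an aliphatic sulfur bridging two carbons with no H on the sulfur.
The molecule carries 2 separate instances of a methylthio ether (-SCH3) meeting every constraint; each maps to a distinct set of atoms, giving 2 matches.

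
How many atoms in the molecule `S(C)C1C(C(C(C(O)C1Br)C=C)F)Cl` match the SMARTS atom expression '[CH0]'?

0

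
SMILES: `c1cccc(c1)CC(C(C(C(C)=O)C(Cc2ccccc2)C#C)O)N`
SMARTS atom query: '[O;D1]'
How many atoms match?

2

The query [O;D1] means: aliphatic oxygen bonded to exactly one heavy atom.
Check the 25 heavy atoms by environment: 3× C (D2) → no; 5× C (D3) → no; 1× N (D1) → no; 2× c (aromatic, D3) → no; 10× c (aromatic, D2) → no; 2× O (D1) → match; 2× C (D1) → no.
That gives 2 matching atoms.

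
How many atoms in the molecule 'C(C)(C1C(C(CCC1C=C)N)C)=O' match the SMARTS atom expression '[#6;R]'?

6

The query [#6;R] means: carbon that is part of a ring.
Check the 13 heavy atoms by environment: 6× C (in 6-ring) → match; 5× C (acyclic) → no; 1× O (acyclic) → no; 1× N (acyclic) → no.
That gives 6 matching atoms.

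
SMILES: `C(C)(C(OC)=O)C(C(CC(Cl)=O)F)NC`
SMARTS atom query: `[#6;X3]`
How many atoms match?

2

Check the 15 heavy atoms by environment: 7× C (X4) → no; 2× C (X3) → match; 2× O (X1) → no; 1× O (X2) → no; 1× N (X3) → no; 1× F (X1) → no; 1× Cl (X1) → no.
That gives 2 matching atoms.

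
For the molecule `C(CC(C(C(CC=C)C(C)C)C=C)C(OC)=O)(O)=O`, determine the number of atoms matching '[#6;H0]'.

2

The query [#6;H0] means: any carbon with no attached hydrogen.
Check the 19 heavy atoms by environment: 4× C (H2) → no; 6× C (H1) → no; 2× C (H0) → match; 3× O (H0) → no; 1× O (H1) → no; 3× C (H3) → no.
That gives 2 matching atoms.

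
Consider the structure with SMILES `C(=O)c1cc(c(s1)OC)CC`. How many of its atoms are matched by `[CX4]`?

3

The query [CX4] means: C with X4: aliphatic carbon with exactly 4 total connections (bonds + H).
Check the 11 heavy atoms by environment: 1× s (aromatic, X2) → no; 4× c (aromatic, X3) → no; 3× C (X4) → match; 1× C (X3) → no; 1× O (X1) → no; 1× O (X2) → no.
That gives 3 matching atoms.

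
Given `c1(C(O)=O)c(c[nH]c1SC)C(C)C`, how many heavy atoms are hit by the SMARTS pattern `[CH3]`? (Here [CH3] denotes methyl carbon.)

The query [CH3] means: aliphatic carbon with exactly three hydrogens.
Check the 13 heavy atoms by environment: 1× n (aromatic, H1) → no; 3× c (aromatic, H0) → no; 1× c (aromatic, H1) → no; 1× C (H1) → no; 3× C (H3) → match; 1× C (H0) → no; 1× O (H0) → no; 1× O (H1) → no; 1× S (H0) → no.
That gives 3 matching atoms.

3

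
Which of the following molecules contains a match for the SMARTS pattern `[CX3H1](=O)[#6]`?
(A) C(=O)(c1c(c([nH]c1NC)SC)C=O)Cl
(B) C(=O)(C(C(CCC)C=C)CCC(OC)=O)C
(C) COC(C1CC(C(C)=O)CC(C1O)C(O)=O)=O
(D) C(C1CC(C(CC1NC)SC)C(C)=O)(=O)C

[CX3H1](=O)[#6] describes an sp2 carbon with one H, double-bonded to O and single-bonded to carbon (an aldehyde).
(A) contains an aldehyde (-CHO), which satisfies every atom and bond constraint.
(B) has a methyl-ester group (-C(=O)OCH3) but the carbonyl carbon has H0, not H1.
(C) has a carboxylic acid group (-C(=O)OH) but the carbonyl carbon has H0 and is bonded to O, not H1.
(D) has an acetyl/ketone group (-C(=O)CH3) but the carbonyl carbon has H0 (two carbon neighbours), not H1.
So the answer is (A).

A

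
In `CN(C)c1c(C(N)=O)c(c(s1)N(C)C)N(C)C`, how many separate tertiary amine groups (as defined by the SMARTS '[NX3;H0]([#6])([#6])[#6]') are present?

[NX3;H0]([#6])([#6])[#6] is the SMARTS for a tertiary amine: a trivalent nitrogen with no H, bonded to three carbons.
The molecule carries 3 separate instances of a dimethylamino group (-N(CH3)2) meeting every constraint; each maps to a distinct set of atoms, giving 3 matches.

3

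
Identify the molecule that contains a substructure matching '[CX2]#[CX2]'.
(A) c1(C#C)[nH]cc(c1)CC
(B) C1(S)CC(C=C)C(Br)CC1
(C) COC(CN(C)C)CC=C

[CX2]#[CX2] describes a carbon-carbon triple bond (an alkyne).
(A) contains an ethynyl group (-C#CH), which satisfies every atom and bond constraint.
(B) has a vinyl group (-CH=CH2) but the C=C is a double bond; both carbons are CX3, not CX2.
(C) has a vinyl group (-CH=CH2) but the C=C is a double bond; both carbons are CX3, not CX2.
So the answer is (A).

A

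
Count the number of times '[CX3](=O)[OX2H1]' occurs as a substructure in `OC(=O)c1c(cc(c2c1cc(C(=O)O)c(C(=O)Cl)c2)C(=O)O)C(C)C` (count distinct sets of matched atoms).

3

[CX3](=O)[OX2H1] is the SMARTS for a carboxylic acid: an sp2 carbon double-bonded to O and single-bonded to an -OH oxygen.
The molecule carries 3 separate instances of a carboxylic acid group (-C(=O)OH) meeting every constraint; each maps to a distinct set of atoms, giving 3 matches.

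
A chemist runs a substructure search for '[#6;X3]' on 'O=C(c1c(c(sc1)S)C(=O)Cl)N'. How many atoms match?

6

Check the 12 heavy atoms by environment: 1× s (aromatic, X2) → no; 4× c (aromatic, X3) → match; 2× C (X3) → match; 2× O (X1) → no; 1× N (X3) → no; 1× S (X2) → no; 1× Cl (X1) → no.
Summing the matching environments: 4 + 2 = 6 matching atoms.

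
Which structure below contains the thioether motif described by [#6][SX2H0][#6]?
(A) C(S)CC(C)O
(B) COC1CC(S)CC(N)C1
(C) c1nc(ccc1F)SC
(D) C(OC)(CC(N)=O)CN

[#6][SX2H0][#6] describes an aliphatic sulfur bridging two carbons with no H on the sulfur (a thioether).
(A) has a thiol (-SH) but the sulfur has H1, not H0 bridging two carbons.
(B) has a thiol (-SH) but the sulfur has H1, not H0 bridging two carbons.
(C) contains a methylthio ether (-SCH3), which satisfies every atom and bond constraint.
(D) has a methoxy ether (-OCH3) but the bridging atom is O, not S.
So the answer is (C).

C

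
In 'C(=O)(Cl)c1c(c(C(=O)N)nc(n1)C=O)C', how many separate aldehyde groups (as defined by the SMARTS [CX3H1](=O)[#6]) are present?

[CX3H1](=O)[#6] is the SMARTS for an aldehyde: an sp2 carbon with one H, double-bonded to O and single-bonded to carbon.
Exactly one fragment in the molecule meets all constraints, giving 1 match.

1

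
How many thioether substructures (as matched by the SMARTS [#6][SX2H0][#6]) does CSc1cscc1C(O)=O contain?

1

[#6][SX2H0][#6] is the SMARTS for a thioether: an aliphatic sulfur bridging two carbons with no H on the sulfur.
Exactly one fragment in the molecule meets all constraints, giving 1 match.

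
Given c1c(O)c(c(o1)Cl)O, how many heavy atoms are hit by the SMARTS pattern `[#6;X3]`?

The query [#6;X3] means: any carbon (aromatic or not) with three total connections.
Check the 8 heavy atoms by environment: 1× o (aromatic, X2) → no; 4× c (aromatic, X3) → match; 2× O (X2) → no; 1× Cl (X1) → no.
That gives 4 matching atoms.

4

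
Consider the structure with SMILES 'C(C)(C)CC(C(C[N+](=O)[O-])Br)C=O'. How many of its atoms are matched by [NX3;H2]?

0

The query [NX3;H2] means: aliphatic N with 3 total connections, two of them H — an -NH2 nitrogen (amine or amide).
Check the 13 heavy atoms by environment: 2× C (H2, X4) → no; 3× C (H1, X4) → no; 1× N (charge +1, H0, X3) → no; 1× O (charge -1, H0, X1) → no; 2× O (H0, X1) → no; 2× C (H3, X4) → no; 1× Br (H0, X1) → no; 1× C (H1, X3) → no.
No environment satisfies the query, so 0 matching atoms.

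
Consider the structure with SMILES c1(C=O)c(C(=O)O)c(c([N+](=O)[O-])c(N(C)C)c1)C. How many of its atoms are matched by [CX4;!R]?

3

The query [CX4;!R] means: aliphatic carbon with four total connections, not in a ring.
Check the 18 heavy atoms by environment: 6× c (aromatic, X3, in 6-ring) → no; 1× N (charge +1, X3, acyclic) → no; 1× O (charge -1, X1, acyclic) → no; 3× O (X1, acyclic) → no; 1× N (X3, acyclic) → no; 3× C (X4, acyclic) → match; 2× C (X3, acyclic) → no; 1× O (X2, acyclic) → no.
That gives 3 matching atoms.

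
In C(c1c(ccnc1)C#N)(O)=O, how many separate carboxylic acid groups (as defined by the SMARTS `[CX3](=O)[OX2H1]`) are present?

[CX3](=O)[OX2H1] is the SMARTS for a carboxylic acid: an sp2 carbon double-bonded to O and single-bonded to an -OH oxygen.
Exactly one fragment in the molecule meets all constraints, giving 1 match.

1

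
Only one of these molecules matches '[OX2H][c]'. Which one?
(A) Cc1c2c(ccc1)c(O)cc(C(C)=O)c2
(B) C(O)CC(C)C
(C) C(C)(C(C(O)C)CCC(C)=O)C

A

[OX2H][c] describes a hydroxyl oxygen attached to an aromatic carbon (a phenol).
(A) contains a hydroxyl group (-OH), which satisfies every atom and bond constraint.
(B) has a hydroxyl group (-OH) but the -OH is on an aliphatic carbon, not an aromatic c.
(C) has a hydroxyl group (-OH) but the -OH is on an aliphatic carbon, not an aromatic c.
So the answer is (A).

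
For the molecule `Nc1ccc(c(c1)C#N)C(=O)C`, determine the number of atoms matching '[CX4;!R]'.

1

Check the 12 heavy atoms by environment: 6× c (aromatic, X3, in 6-ring) → no; 1× N (X3, acyclic) → no; 1× C (X3, acyclic) → no; 1× O (X1, acyclic) → no; 1× C (X4, acyclic) → match; 1× C (X2, acyclic) → no; 1× N (X1, acyclic) → no.
That gives 1 matching atom.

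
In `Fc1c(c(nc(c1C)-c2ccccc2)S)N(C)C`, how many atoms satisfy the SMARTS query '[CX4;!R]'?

The query [CX4;!R] means: aliphatic carbon with four total connections, not in a ring.
Check the 18 heavy atoms by environment: 1× n (aromatic, X2, in 6-ring) → no; 11× c (aromatic, X3, in 6-ring) → no; 1× S (X2, acyclic) → no; 3× C (X4, acyclic) → match; 1× N (X3, acyclic) → no; 1× F (X1, acyclic) → no.
That gives 3 matching atoms.

3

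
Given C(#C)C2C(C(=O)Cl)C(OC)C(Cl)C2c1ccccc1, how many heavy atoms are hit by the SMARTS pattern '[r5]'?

The query [r5] means: r5 matches atoms in a five-membered ring.
Check the 19 heavy atoms by environment: 5× C (in 5-ring) → match; 4× C (acyclic) → no; 2× O (acyclic) → no; 2× Cl (acyclic) → no; 6× c (aromatic, in 6-ring) → no.
That gives 5 matching atoms.

5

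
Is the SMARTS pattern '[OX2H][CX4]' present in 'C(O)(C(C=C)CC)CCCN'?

The pattern [OX2H][CX4] describes a hydroxyl oxygen bound to an sp3 (X4) carbon — an aliphatic alcohol.
The molecule carries a hydroxyl group (-OH), whose atoms satisfy every constraint of the query, so the pattern matches.

Yes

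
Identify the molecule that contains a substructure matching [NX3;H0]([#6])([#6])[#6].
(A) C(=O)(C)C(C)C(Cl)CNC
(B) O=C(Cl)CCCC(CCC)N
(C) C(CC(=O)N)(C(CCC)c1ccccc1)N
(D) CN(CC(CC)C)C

[NX3;H0]([#6])([#6])[#6] describes a trivalent nitrogen with no H, bonded to three carbons (a tertiary amine).
(A) has an N-methylamino group (-NHCH3) but the nitrogen still has one H (H1), not H0.
(B) has a primary amino group (-NH2) but the nitrogen has H2, not H0 with three carbons.
(C) has a primary amide (-C(=O)NH2) but the amide nitrogen has H2 and only one carbon neighbour.
(D) contains a dimethylamino group (-N(CH3)2), which satisfies every atom and bond constraint.
So the answer is (D).

D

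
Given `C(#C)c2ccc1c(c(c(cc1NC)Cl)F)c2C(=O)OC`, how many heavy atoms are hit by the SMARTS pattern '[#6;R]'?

The query [#6;R] means: carbon that is part of a ring.
Check the 20 heavy atoms by environment: 10× c (aromatic, in 6-ring) → match; 1× N (acyclic) → no; 5× C (acyclic) → no; 2× O (acyclic) → no; 1× F (acyclic) → no; 1× Cl (acyclic) → no.
That gives 10 matching atoms.

10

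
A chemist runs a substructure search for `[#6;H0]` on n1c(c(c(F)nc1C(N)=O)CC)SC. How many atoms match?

5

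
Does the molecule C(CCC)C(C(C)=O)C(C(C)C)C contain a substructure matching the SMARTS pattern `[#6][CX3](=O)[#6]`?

Yes

The pattern [#6][CX3](=O)[#6] describes a carbonyl carbon (no H) flanked by two carbons — a ketone.
The molecule carries an acetyl/ketone group (-C(=O)CH3), whose atoms satisfy every constraint of the query, so the pattern matches.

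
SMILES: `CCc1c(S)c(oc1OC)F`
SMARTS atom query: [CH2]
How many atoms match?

Check the 11 heavy atoms by environment: 1× o (aromatic, H0) → no; 4× c (aromatic, H0) → no; 1× C (H2) → match; 2× C (H3) → no; 1× O (H0) → no; 1× S (H1) → no; 1× F (H0) → no.
That gives 1 matching atom.

1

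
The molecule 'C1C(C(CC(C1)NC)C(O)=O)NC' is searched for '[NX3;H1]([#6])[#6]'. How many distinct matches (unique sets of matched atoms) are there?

2

[NX3;H1]([#6])[#6] is the SMARTS for a secondary amine: a trivalent nitrogen with one H, bonded to two carbons.
The molecule carries 2 separate instances of an N-methylamino group (-NHCH3) meeting every constraint; each maps to a distinct set of atoms, giving 2 matches.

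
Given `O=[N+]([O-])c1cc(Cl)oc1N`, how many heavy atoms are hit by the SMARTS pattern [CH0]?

0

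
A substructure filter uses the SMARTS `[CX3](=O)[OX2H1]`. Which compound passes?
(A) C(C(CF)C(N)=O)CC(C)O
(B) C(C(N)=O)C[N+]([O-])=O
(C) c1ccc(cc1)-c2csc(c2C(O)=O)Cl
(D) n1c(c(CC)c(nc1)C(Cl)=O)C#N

C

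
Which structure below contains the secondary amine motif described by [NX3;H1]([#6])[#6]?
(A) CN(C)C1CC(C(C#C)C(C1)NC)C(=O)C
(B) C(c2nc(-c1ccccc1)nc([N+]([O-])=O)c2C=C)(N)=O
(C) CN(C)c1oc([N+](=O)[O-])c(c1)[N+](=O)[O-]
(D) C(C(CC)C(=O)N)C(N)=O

A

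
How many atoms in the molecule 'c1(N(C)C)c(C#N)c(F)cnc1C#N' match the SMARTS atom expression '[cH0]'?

Check the 14 heavy atoms by environment: 1× n (aromatic, H0) → no; 1× c (aromatic, H1) → no; 4× c (aromatic, H0) → match; 2× C (H0) → no; 3× N (H0) → no; 2× C (H3) → no; 1× F (H0) → no.
That gives 4 matching atoms.

4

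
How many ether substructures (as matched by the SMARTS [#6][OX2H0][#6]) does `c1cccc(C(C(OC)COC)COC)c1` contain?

[#6][OX2H0][#6] is the SMARTS for an ether: an aliphatic oxygen bridging two carbons with no H on the oxygen.
The molecule carries 3 separate instances of a methoxy ether (-OCH3) meeting every constraint; each maps to a distinct set of atoms, giving 3 matches.

3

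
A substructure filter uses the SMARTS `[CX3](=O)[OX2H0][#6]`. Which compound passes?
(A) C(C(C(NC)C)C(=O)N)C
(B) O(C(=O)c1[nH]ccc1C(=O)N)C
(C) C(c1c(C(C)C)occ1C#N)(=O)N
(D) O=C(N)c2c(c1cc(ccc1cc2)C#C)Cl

B

[CX3](=O)[OX2H0][#6] describes a carbonyl carbon bonded to an oxygen that is itself bonded to carbon (no H on that O) (an ester).
(A) has a primary amide (-C(=O)NH2) but the carbonyl is bonded to N, not to an O-C linkage.
(B) contains a methyl-ester group (-C(=O)OCH3), which satisfies every atom and bond constraint.
(C) has a primary amide (-C(=O)NH2) but the carbonyl is bonded to N, not to an O-C linkage.
(D) has a primary amide (-C(=O)NH2) but the carbonyl is bonded to N, not to an O-C linkage.
So the answer is (B).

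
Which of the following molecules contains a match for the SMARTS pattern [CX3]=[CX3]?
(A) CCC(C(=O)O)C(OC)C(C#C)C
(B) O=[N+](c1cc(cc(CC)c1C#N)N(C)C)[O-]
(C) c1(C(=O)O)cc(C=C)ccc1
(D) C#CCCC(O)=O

[CX3]=[CX3] describes a non-aromatic C=C double bond between two sp2 carbons (an alkene).
(A) has an ethynyl group (-C#CH) but the C-C bond is a triple bond, not a double bond.
(B) has an ethyl group (-CH2CH3) but its C-C bond is a single bond between CX4 carbons, not CX3=CX3.
(C) contains a vinyl group (-CH=CH2), which satisfies every atom and bond constraint.
(D) has an ethynyl group (-C#CH) but the C-C bond is a triple bond, not a double bond.
So the answer is (C).

C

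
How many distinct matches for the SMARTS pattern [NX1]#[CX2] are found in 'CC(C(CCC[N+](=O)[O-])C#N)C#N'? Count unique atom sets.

2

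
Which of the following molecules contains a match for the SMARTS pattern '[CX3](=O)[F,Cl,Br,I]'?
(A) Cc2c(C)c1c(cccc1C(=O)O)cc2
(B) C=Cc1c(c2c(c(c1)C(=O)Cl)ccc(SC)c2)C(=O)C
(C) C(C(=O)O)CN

[CX3](=O)[F,Cl,Br,I] describes a carbonyl carbon bonded to a halogen (an acyl halide).
(A) has a carboxylic acid group (-C(=O)OH) but the carbonyl is bonded to -OH, not to a halogen.
(B) contains an acyl chloride (-C(=O)Cl), which satisfies every atom and bond constraint.
(C) has a carboxylic acid group (-C(=O)OH) but the carbonyl is bonded to -OH, not to a halogen.
So the answer is (B).

B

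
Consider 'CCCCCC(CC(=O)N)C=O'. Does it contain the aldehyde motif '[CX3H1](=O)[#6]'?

Yes

The pattern [CX3H1](=O)[#6] describes an sp2 carbon with one H, double-bonded to O and single-bonded to carbon — an aldehyde.
The molecule carries an aldehyde (-CHO), whose atoms satisfy every constraint of the query, so the pattern matches.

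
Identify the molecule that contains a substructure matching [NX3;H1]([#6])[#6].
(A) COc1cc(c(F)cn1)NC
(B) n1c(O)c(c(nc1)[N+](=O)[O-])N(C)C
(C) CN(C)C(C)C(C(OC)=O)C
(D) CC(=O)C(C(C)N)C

A

[NX3;H1]([#6])[#6] describes a trivalent nitrogen with one H, bonded to two carbons (a secondary amine).
(A) contains an N-methylamino group (-NHCH3), which satisfies every atom and bond constraint.
(B) has a dimethylamino group (-N(CH3)2) but the nitrogen has H0, not H1.
(C) has a dimethylamino group (-N(CH3)2) but the nitrogen has H0, not H1.
(D) has a primary amino group (-NH2) but the nitrogen has H2 and only one carbon neighbour.
So the answer is (A).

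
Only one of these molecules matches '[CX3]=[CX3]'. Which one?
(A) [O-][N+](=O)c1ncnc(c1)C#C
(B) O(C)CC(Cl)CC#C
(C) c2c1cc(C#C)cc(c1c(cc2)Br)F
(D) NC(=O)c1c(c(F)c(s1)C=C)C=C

D

[CX3]=[CX3] describes a non-aromatic C=C double bond between two sp2 carbons (an alkene).
(A) has an ethynyl group (-C#CH) but the C-C bond is a triple bond, not a double bond.
(B) has an ethynyl group (-C#CH) but the C-C bond is a triple bond, not a double bond.
(C) has an ethynyl group (-C#CH) but the C-C bond is a triple bond, not a double bond.
(D) contains a vinyl group (-CH=CH2), which satisfies every atom and bond constraint.
So the answer is (D).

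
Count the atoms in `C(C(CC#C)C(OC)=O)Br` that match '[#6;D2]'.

The query [#6;D2] means: any carbon bonded to exactly two heavy atoms.
Check the 10 heavy atoms by environment: 3× C (D2) → match; 2× C (D3) → no; 2× C (D1) → no; 1× O (D1) → no; 1× O (D2) → no; 1× Br (D1) → no.
That gives 3 matching atoms.

3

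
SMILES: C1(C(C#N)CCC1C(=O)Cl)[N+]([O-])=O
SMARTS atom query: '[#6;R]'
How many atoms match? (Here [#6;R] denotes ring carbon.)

5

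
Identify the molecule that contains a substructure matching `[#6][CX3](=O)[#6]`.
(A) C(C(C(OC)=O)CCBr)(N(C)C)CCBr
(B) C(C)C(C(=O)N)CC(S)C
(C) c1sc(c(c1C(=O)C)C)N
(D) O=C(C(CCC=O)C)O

C

[#6][CX3](=O)[#6] describes a carbonyl carbon (no H) flanked by two carbons (a ketone).
(A) has a methyl-ester group (-C(=O)OCH3) but one neighbour of the carbonyl carbon is O, not C.
(B) has a primary amide (-C(=O)NH2) but one neighbour of the carbonyl carbon is N, not C.
(C) contains an acetyl/ketone group (-C(=O)CH3), which satisfies every atom and bond constraint.
(D) has an aldehyde (-CHO) but the carbonyl carbon has H1, so it is not flanked by two carbons.
So the answer is (C).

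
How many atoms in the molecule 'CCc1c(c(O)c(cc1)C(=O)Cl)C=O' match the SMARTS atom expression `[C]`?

4

The query [C] means: uppercase C matches aliphatic (non-aromatic) carbon only.
Check the 14 heavy atoms by environment: 6× c (aromatic) → no; 4× C → match; 3× O → no; 1× Cl → no.
That gives 4 matching atoms.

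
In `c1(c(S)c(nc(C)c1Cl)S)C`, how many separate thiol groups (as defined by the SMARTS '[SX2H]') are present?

2

[SX2H] is the SMARTS for a thiol: an aliphatic sulfur with two connections, one being H.
The molecule carries 2 separate instances of a thiol (-SH) meeting every constraint; each maps to a distinct set of atoms, giving 2 matches.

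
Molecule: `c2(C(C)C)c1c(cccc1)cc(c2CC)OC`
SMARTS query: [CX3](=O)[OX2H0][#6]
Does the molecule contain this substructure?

No

The pattern [CX3](=O)[OX2H0][#6] describes a carbonyl carbon bonded to an oxygen that is itself bonded to carbon (no H on that O) — an ester.
The closest candidate here is a methoxy ether (-OCH3), but the ether oxygen is not adjacent to a C=O carbon. No other fragment satisfies the full query, so there is no match.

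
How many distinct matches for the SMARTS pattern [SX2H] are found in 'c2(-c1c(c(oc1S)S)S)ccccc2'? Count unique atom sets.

3

[SX2H] is the SMARTS for a thiol: an aliphatic sulfur with two connections, one being H.
The molecule carries 3 separate instances of a thiol (-SH) meeting every constraint; each maps to a distinct set of atoms, giving 3 matches.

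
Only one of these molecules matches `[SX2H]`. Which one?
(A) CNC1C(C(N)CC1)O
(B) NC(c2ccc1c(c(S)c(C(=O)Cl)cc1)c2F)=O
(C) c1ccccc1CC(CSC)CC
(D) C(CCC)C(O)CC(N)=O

B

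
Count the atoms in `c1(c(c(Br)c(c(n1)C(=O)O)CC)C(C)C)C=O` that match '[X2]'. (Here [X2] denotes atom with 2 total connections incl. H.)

The query [X2] means: any atom with exactly two total connections (bonds + H).
Check the 17 heavy atoms by environment: 1× n (aromatic, X2) → match; 5× c (aromatic, X3) → no; 1× Br (X1) → no; 5× C (X4) → no; 2× C (X3) → no; 2× O (X1) → no; 1× O (X2) → match.
Summing the matching environments: 1 + 1 = 2 matching atoms.

2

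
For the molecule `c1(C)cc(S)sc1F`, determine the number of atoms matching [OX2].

0

The query [OX2] means: aliphatic oxygen with two total connections — ether, hydroxyl, or ester single-bond O.
Check the 8 heavy atoms by environment: 1× s (aromatic, X2) → no; 4× c (aromatic, X3) → no; 1× S (X2) → no; 1× F (X1) → no; 1× C (X4) → no.
No environment satisfies the query, so 0 matching atoms.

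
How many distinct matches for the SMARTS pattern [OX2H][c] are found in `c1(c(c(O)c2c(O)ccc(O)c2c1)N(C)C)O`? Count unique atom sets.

4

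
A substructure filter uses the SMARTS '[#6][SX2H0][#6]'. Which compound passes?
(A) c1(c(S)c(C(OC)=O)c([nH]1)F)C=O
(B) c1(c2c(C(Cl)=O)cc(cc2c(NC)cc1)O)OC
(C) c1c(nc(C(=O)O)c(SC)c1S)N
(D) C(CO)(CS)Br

[#6][SX2H0][#6] describes an aliphatic sulfur bridging two carbons with no H on the sulfur (a thioether).
(A) has a thiol (-SH) but the sulfur has H1, not H0 bridging two carbons.
(B) has a methoxy ether (-OCH3) but the bridging atom is O, not S.
(C) contains a methylthio ether (-SCH3), which satisfies every atom and bond constraint.
(D) has a thiol (-SH) but the sulfur has H1, not H0 bridging two carbons.
So the answer is (C).

C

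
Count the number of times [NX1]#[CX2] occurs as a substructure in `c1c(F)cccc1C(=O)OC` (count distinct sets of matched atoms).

0

[NX1]#[CX2] is the SMARTS for a nitrile: a nitrogen triple-bonded to a two-connected carbon.
No fragment in the molecule satisfies every constraint, giving 0 matches.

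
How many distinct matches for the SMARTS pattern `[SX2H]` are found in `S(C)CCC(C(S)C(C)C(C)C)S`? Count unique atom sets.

[SX2H] is the SMARTS for a thiol: an aliphatic sulfur with two connections, one being H.
The molecule carries 2 separate instances of a thiol (-SH) meeting every constraint; each maps to a distinct set of atoms, giving 2 matches.

2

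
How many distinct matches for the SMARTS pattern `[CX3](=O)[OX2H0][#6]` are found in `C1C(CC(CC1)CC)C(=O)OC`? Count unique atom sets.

1

[CX3](=O)[OX2H0][#6] is the SMARTS for an ester: a carbonyl carbon bonded to an oxygen that is itself bonded to carbon (no H on that O).
Exactly one fragment in the molecule meets all constraints, giving 1 match.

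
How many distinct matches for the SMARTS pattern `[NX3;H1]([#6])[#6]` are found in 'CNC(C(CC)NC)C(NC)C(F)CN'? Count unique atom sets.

[NX3;H1]([#6])[#6] is the SMARTS for a secondary amine: a trivalent nitrogen with one H, bonded to two carbons.
The molecule carries 3 separate instances of an N-methylamino group (-NHCH3) meeting every constraint; each maps to a distinct set of atoms, giving 3 matches.

3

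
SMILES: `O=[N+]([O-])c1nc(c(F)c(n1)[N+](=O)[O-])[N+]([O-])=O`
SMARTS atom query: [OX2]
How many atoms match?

0

The query [OX2] means: aliphatic oxygen with two total connections — ether, hydroxyl, or ester single-bond O.
Check the 16 heavy atoms by environment: 2× n (aromatic, X2) → no; 4× c (aromatic, X3) → no; 3× N (charge +1, X3) → no; 3× O (charge -1, X1) → no; 3× O (X1) → no; 1× F (X1) → no.
No environment satisfies the query, so 0 matching atoms.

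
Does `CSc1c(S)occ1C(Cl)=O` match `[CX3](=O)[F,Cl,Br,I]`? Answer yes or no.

Yes

The pattern [CX3](=O)[F,Cl,Br,I] describes a carbonyl carbon bonded to a halogen — an acyl halide.
The molecule carries an acyl chloride (-C(=O)Cl), whose atoms satisfy every constraint of the query, so the pattern matches.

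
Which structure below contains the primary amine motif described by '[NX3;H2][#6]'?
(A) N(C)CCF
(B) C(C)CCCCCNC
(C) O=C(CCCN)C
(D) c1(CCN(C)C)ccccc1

C

[NX3;H2][#6] describes a trivalent nitrogen with two H attached to carbon (a primary amine).
(A) has an N-methylamino group (-NHCH3) but the nitrogen bears two carbons and only one H (H1), not H2.
(B) has an N-methylamino group (-NHCH3) but the nitrogen bears two carbons and only one H (H1), not H2.
(C) contains a primary amino group (-NH2), which satisfies every atom and bond constraint.
(D) has a dimethylamino group (-N(CH3)2) but the nitrogen has H0, not H2.
So the answer is (C).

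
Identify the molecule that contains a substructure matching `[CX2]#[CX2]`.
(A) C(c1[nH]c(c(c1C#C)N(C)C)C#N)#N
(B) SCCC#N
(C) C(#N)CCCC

[CX2]#[CX2] describes a carbon-carbon triple bond (an alkyne).
(A) contains an ethynyl group (-C#CH), which satisfies every atom and bond constraint.
(B) has a nitrile (-C#N) but the triple bond is C#N, not C#C.
(C) has a nitrile (-C#N) but the triple bond is C#N, not C#C.
So the answer is (A).

A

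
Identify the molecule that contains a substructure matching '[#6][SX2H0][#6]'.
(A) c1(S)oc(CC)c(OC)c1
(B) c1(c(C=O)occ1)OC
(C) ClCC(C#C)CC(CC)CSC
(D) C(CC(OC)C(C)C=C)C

[#6][SX2H0][#6] describes an aliphatic sulfur bridging two carbons with no H on the sulfur (a thioether).
(A) has a methoxy ether (-OCH3) but the bridging atom is O, not S.
(B) has a methoxy ether (-OCH3) but the bridging atom is O, not S.
(C) contains a methylthio ether (-SCH3), which satisfies every atom and bond constraint.
(D) has a methoxy ether (-OCH3) but the bridging atom is O, not S.
So the answer is (C).

C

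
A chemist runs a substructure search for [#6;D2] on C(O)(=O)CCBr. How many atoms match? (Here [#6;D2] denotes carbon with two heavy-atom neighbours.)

2

The query [#6;D2] means: any carbon bonded to exactly two heavy atoms.
Check the 6 heavy atoms by environment: 2× C (D2) → match; 1× C (D3) → no; 2× O (D1) → no; 1× Br (D1) → no.
That gives 2 matching atoms.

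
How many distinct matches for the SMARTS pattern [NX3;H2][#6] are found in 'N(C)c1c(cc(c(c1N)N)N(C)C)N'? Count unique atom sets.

3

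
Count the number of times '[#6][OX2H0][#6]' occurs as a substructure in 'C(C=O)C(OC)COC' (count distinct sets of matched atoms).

2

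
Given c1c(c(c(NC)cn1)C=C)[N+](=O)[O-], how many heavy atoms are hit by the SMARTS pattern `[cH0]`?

3

The query [cH0] means: aromatic carbon with no attached hydrogen (substituted or ring-fusion).
Check the 13 heavy atoms by environment: 1× n (aromatic, H0) → no; 2× c (aromatic, H1) → no; 3× c (aromatic, H0) → match; 1× N (H1) → no; 1× C (H3) → no; 1× N (charge +1, H0) → no; 1× O (charge -1, H0) → no; 1× O (H0) → no; 1× C (H1) → no; 1× C (H2) → no.
That gives 3 matching atoms.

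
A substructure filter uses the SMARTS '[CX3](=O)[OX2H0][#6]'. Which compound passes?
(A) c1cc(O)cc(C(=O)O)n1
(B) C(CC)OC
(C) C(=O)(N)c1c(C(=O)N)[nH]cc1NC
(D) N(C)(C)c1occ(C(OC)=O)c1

D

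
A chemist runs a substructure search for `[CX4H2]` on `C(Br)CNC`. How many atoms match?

The query [CX4H2] means: sp3 carbon (X4) with exactly two hydrogens.
Check the 5 heavy atoms by environment: 2× C (H2, X4) → match; 1× Br (H0, X1) → no; 1× N (H1, X3) → no; 1× C (H3, X4) → no.
That gives 2 matching atoms.

2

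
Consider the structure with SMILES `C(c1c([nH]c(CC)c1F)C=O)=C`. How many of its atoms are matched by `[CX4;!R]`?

The query [CX4;!R] means: aliphatic carbon with four total connections, not in a ring.
Check the 12 heavy atoms by environment: 1× n (aromatic, X3, in 5-ring) → no; 4× c (aromatic, X3, in 5-ring) → no; 3× C (X3, acyclic) → no; 2× C (X4, acyclic) → match; 1× O (X1, acyclic) → no; 1× F (X1, acyclic) → no.
That gives 2 matching atoms.

2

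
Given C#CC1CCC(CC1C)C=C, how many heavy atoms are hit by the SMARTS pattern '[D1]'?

The query [D1] means: atom with exactly one heavy-atom neighbour (degree 1).
Check the 11 heavy atoms by environment: 3× C (D3) → no; 5× C (D2) → no; 3× C (D1) → match.
That gives 3 matching atoms.

3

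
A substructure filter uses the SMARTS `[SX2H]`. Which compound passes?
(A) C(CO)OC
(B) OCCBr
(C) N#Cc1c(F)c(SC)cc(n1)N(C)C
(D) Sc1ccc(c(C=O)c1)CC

D

[SX2H] describes an aliphatic sulfur with two connections, one being H (a thiol).
(A) has a hydroxyl group (-OH) but it is an -OH, not an -SH.
(B) has a hydroxyl group (-OH) but it is an -OH, not an -SH.
(C) has a methylthio ether (-SCH3) but the sulfur has H0 (bonded to two carbons), not H1.
(D) contains a thiol (-SH), which satisfies every atom and bond constraint.
So the answer is (D).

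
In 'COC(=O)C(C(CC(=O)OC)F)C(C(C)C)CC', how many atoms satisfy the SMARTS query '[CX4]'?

11

Check the 18 heavy atoms by environment: 11× C (X4) → match; 1× F (X1) → no; 2× C (X3) → no; 2× O (X1) → no; 2× O (X2) → no.
That gives 11 matching atoms.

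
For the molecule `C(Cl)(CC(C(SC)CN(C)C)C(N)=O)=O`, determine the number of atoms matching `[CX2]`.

Check the 15 heavy atoms by environment: 7× C (X4) → no; 2× N (X3) → no; 2× C (X3) → no; 2× O (X1) → no; 1× S (X2) → no; 1× Cl (X1) → no.
No environment satisfies the query, so 0 matching atoms.

0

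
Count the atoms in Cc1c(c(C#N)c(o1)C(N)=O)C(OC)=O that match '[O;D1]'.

2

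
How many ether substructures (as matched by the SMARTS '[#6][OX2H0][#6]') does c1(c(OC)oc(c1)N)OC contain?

2

[#6][OX2H0][#6] is the SMARTS for an ether: an aliphatic oxygen bridging two carbons with no H on the oxygen.
The molecule carries 2 separate instances of a methoxy ether (-OCH3) meeting every constraint; each maps to a distinct set of atoms, giving 2 matches.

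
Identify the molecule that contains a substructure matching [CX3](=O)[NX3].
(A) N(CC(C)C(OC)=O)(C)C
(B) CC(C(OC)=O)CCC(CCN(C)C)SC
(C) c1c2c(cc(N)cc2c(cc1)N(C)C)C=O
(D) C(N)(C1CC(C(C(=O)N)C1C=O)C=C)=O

D

[CX3](=O)[NX3] describes a carbonyl carbon bonded to a trivalent nitrogen (an amide).
(A) has a methyl-ester group (-C(=O)OCH3) but the carbonyl is bonded to O, not to an NX3 nitrogen.
(B) has a methyl-ester group (-C(=O)OCH3) but the carbonyl is bonded to O, not to an NX3 nitrogen.
(C) has a primary amino group (-NH2) but the -NH2 is not attached to a carbonyl carbon.
(D) contains a primary amide (-C(=O)NH2), which satisfies every atom and bond constraint.
So the answer is (D).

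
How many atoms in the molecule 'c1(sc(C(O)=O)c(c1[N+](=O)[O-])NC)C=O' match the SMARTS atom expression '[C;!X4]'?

2

The query [C;!X4] means: aliphatic carbon that does not have four total connections.
Check the 15 heavy atoms by environment: 1× s (aromatic, X2) → no; 4× c (aromatic, X3) → no; 2× C (X3) → match; 3× O (X1) → no; 1× O (X2) → no; 1× N (X3) → no; 1× C (X4) → no; 1× N (charge +1, X3) → no; 1× O (charge -1, X1) → no.
That gives 2 matching atoms.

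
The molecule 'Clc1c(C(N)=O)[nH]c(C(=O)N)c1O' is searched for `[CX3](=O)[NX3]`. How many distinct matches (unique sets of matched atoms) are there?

2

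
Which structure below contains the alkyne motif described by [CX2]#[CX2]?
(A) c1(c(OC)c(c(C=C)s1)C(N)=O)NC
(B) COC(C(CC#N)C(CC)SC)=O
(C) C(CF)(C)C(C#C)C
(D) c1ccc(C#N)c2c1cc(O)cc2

C

[CX2]#[CX2] describes a carbon-carbon triple bond (an alkyne).
(A) has a vinyl group (-CH=CH2) but the C=C is a double bond; both carbons are CX3, not CX2.
(B) has a nitrile (-C#N) but the triple bond is C#N, not C#C.
(C) contains an ethynyl group (-C#CH), which satisfies every atom and bond constraint.
(D) has a nitrile (-C#N) but the triple bond is C#N, not C#C.
So the answer is (C).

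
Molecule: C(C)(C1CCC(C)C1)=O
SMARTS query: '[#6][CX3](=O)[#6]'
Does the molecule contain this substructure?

The pattern [#6][CX3](=O)[#6] describes a carbonyl carbon (no H) flanked by two carbons — a ketone.
The molecule carries an acetyl/ketone group (-C(=O)CH3), whose atoms satisfy every constraint of the query, so the pattern matches.

Yes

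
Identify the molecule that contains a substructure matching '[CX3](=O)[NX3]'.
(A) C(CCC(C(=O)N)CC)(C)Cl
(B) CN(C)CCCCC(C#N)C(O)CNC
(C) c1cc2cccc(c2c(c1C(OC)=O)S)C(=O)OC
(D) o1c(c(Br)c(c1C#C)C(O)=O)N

[CX3](=O)[NX3] describes a carbonyl carbon bonded to a trivalent nitrogen (an amide).
(A) contains a primary amide (-C(=O)NH2), which satisfies every atom and bond constraint.
(B) has a nitrile (-C#N) but the nitrile N is NX1 (triple-bonded), not NX3.
(C) has a methyl-ester group (-C(=O)OCH3) but the carbonyl is bonded to O, not to an NX3 nitrogen.
(D) has a primary amino group (-NH2) but the -NH2 is not attached to a carbonyl carbon.
So the answer is (A).

A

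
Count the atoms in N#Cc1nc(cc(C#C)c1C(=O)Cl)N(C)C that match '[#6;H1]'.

2

The query [#6;H1] means: any carbon bearing exactly one hydrogen.
Check the 16 heavy atoms by environment: 1× n (aromatic, H0) → no; 4× c (aromatic, H0) → no; 1× c (aromatic, H1) → match; 3× C (H0) → no; 2× N (H0) → no; 1× C (H1) → match; 2× C (H3) → no; 1× O (H0) → no; 1× Cl (H0) → no.
Summing the matching environments: 1 + 1 = 2 matching atoms.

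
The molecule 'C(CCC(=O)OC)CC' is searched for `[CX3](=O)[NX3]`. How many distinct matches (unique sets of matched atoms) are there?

[CX3](=O)[NX3] is the SMARTS for an amide: a carbonyl carbon bonded to a trivalent nitrogen.
The molecule has a methyl-ester group (-C(=O)OCH3), but the carbonyl is bonded to O, not to an NX3 nitrogen; nothing else fits, so there are 0 matches.

0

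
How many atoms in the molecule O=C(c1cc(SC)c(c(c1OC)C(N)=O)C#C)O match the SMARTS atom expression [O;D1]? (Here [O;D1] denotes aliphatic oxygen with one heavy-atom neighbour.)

The query [O;D1] means: aliphatic oxygen bonded to exactly one heavy atom.
Check the 18 heavy atoms by environment: 5× c (aromatic, D3) → no; 1× c (aromatic, D2) → no; 1× O (D2) → no; 3× C (D1) → no; 1× C (D2) → no; 2× C (D3) → no; 3× O (D1) → match; 1× N (D1) → no; 1× S (D2) → no.
That gives 3 matching atoms.

3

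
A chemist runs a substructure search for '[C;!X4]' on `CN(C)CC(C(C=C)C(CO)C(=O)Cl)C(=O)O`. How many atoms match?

Check the 17 heavy atoms by environment: 7× C (X4) → no; 4× C (X3) → match; 2× O (X2) → no; 2× O (X1) → no; 1× Cl (X1) → no; 1× N (X3) → no.
That gives 4 matching atoms.

4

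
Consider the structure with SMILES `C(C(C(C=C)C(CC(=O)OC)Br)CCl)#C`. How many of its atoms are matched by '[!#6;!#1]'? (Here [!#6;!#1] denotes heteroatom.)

The query [!#6;!#1] means: not carbon and not hydrogen — any heteroatom.
Check the 15 heavy atoms by environment: 11× C → no; 2× O → match; 1× Cl → match; 1× Br → match.
Summing the matching environments: 2 + 1 + 1 = 4 matching atoms.

4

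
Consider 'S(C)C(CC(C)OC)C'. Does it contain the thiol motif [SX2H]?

The pattern [SX2H] describes an aliphatic sulfur with two connections, one being H — a thiol.
The closest candidate here is a methylthio ether (-SCH3), but the sulfur has H0 (bonded to two carbons), not H1. No other fragment satisfies the full query, so there is no match.

No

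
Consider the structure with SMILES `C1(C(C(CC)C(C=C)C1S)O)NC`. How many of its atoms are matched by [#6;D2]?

2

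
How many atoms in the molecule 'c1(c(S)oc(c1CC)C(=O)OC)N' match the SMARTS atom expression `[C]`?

The query [C] means: uppercase C matches aliphatic (non-aromatic) carbon only.
Check the 13 heavy atoms by environment: 1× o (aromatic) → no; 4× c (aromatic) → no; 1× N → no; 4× C → match; 2× O → no; 1× S → no.
That gives 4 matching atoms.

4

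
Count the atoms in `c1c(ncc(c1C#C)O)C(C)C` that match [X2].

4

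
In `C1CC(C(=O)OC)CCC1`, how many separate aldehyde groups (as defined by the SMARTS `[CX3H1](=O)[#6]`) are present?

0

[CX3H1](=O)[#6] is the SMARTS for an aldehyde: an sp2 carbon with one H, double-bonded to O and single-bonded to carbon.
The molecule has a methyl-ester group (-C(=O)OCH3), but the carbonyl carbon has H0, not H1; nothing else fits, so there are 0 matches.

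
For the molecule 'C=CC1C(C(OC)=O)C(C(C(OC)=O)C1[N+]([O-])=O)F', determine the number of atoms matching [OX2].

The query [OX2] means: aliphatic oxygen with two total connections — ether, hydroxyl, or ester single-bond O.
Check the 19 heavy atoms by environment: 7× C (X4) → no; 1× F (X1) → no; 4× C (X3) → no; 3× O (X1) → no; 2× O (X2) → match; 1× N (charge +1, X3) → no; 1× O (charge -1, X1) → no.
That gives 2 matching atoms.

2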